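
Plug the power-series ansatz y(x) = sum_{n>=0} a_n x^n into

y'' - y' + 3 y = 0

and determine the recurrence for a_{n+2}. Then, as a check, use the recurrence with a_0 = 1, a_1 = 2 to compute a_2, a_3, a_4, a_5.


Substitute y = sum_n a_n x^n.
y''(x) has coefficient (n+2)(n+1) a_{n+2} at x^n;
-y'(x) has coefficient -(n+1) a_{n+1} at x^n;
3 y(x) has coefficient 3 a_n at x^n.
Matching x^n: (n+2)(n+1) a_{n+2} - (n+1) a_{n+1} + 3 a_n = 0.
Thus a_{n+2} = [(n+1) a_{n+1} - 3 a_n] / ((n+1)(n+2)).

Check with a_0 = 1, a_1 = 2 (apply the recurrence for n = 0, 1, 2, 3): a_0 = 1, a_1 = 2, a_2 = -1/2, a_3 = -7/6, a_4 = -1/6, a_5 = 17/120.

a_(n+2) = [(n+1) a_(n+1) - 3 a_n] / ((n+1)(n+2)); check: a_0 = 1, a_1 = 2, a_2 = -1/2, a_3 = -7/6, a_4 = -1/6, a_5 = 17/120


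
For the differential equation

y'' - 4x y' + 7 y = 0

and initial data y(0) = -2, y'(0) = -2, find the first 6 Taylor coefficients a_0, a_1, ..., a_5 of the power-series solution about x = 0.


Ansatz: y(x) = sum_{n>=0} a_n x^n, so y'(x) = sum_{n>=1} n a_n x^(n-1) and y''(x) = sum_{n>=2} n(n-1) a_n x^(n-2).
Substitute into P(x) y'' + Q(x) y' + R(x) y = 0 with P(x) = 1, Q(x) = -4x, R(x) = 7, and match powers of x.
Initial conditions: a_0 = -2, a_1 = -2.
Setting the coefficient of each power of x to zero and solving order by order (substituting the coefficients already found):
  x^0: 2 a_2 + 7 a_0 = 0  ->  2 a_2 = -7 a_0 = 14  ->  a_2 = 7
  x^1: 6 a_3 + 3 a_1 = 0  ->  6 a_3 = -3 a_1 = 6  ->  a_3 = 1
  x^2: 12 a_4 - a_2 = 0  ->  12 a_4 = a_2 = 7  ->  a_4 = 7/12
  x^3: 20 a_5 - 5 a_3 = 0  ->  20 a_5 = 5 a_3 = 5  ->  a_5 = 1/4
Truncated series: y(x) = -2 - 2 x + 7 x^2 + x^3 + (7/12) x^4 + (1/4) x^5 + O(x^6).

a_0 = -2; a_1 = -2; a_2 = 7; a_3 = 1; a_4 = 7/12; a_5 = 1/4


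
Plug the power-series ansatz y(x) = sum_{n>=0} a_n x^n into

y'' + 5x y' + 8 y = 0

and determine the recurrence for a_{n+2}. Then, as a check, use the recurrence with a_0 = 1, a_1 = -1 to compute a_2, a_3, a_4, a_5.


Substitute y = sum_n a_n x^n.
y''(x) has coefficient (n+2)(n+1) a_{n+2} at x^n;
5 x y'(x) has coefficient 5 n a_n at x^n (shift);
8 y(x) has coefficient 8 a_n at x^n.
Matching x^n: (n+2)(n+1) a_{n+2} + (5n + 8) a_n = 0.
Thus a_{n+2} = (-5n - 8) / ((n+1)(n+2)) * a_n.

Check with a_0 = 1, a_1 = -1 (apply the recurrence for n = 0, 1, 2, 3): a_0 = 1, a_1 = -1, a_2 = -4, a_3 = 13/6, a_4 = 6, a_5 = -299/120.

a_(n+2) = (-5n - 8) / ((n+1)(n+2)) * a_n; check: a_0 = 1, a_1 = -1, a_2 = -4, a_3 = 13/6, a_4 = 6, a_5 = -299/120


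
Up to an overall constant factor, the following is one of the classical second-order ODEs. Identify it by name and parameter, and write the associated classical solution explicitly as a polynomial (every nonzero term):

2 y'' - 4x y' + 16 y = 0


All three coefficients share the factor 2; dividing through by 2 gives  y'' - 2x y' + 8 y = 0.
This matches the Hermite equation y'' - 2x y' + 2n y = 0 with 2n = 8, so n = 4; the polynomial solution is H_4(x).
With y = sum_k a_k x^k, matching x^k gives (k+2)(k+1) a_{k+2} = 2(k - n) a_k = 2(k - 4) a_k. The right side vanishes at k = 4, so the series with the parity of 4 terminates at degree 4.
Standard normalization: leading coefficient of H_n is 2^n, so a_4 = 2^4 = 16. Work downward with a_k = (k+1)(k+2) a_{k+2} / (2(k - n)):
  a_2 = (3)(4)(16) / (2(2 - 4)) = 192/(-4) = -48
  a_0 = (1)(2)(-48) / (2(0 - 4)) = -96/(-8) = 12
Hence H_4(x) = 16 x^4 - 48 x^2 + 12.

H_4(x); series = 16 x^4 - 48 x^2 + 12


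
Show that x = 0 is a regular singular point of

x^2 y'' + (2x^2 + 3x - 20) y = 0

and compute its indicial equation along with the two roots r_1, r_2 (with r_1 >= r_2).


Divide by x^2 to reach normal form y'' + P_1(x) y' + P_2(x) y = 0 with P_1(x) = 0 and P_2(x) = 2 + 3/x - 20/x^2.
x = 0 is a singular point because the y-coefficient 2 + 3/x - 20/x^2 has a pole at x = 0.
It is a regular singular point because x P_1(x) = p(x) = 0 and x^2 P_2(x) = q(x) = 2x^2 + 3x - 20 are polynomials, hence analytic at x = 0.
p(0) = 0,  q(0) = -20.
Indicial equation: r(r-1) + p(0) r + q(0) = 0, i.e. r^2 + (p(0) - 1) r + q(0) = 0, i.e. r^2 - 1 r - 20 = 0.
Discriminant: (-1)^2 - 4(-20) = 81, so r = (1 ± 9)/2.
Solving: r_1 = 5, r_2 = -4.

indicial: r^2 - 1 r - 20 = 0; roots r_1 = 5, r_2 = -4


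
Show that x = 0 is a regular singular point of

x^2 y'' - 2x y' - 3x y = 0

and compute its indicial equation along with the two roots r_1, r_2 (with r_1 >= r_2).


Divide by x^2 to reach normal form y'' + P_1(x) y' + P_2(x) y = 0 with P_1(x) = -2/x and P_2(x) = -3/x.
x = 0 is a singular point because the y'-coefficient -2/x has a pole at x = 0 and the y-coefficient -3/x has a pole at x = 0.
It is a regular singular point because x P_1(x) = p(x) = -2 and x^2 P_2(x) = q(x) = -3x are polynomials, hence analytic at x = 0.
p(0) = -2,  q(0) = 0.
Indicial equation: r(r-1) + p(0) r + q(0) = 0, i.e. r^2 + (p(0) - 1) r + q(0) = 0, i.e. r^2 - 3 r = 0.
Discriminant: (-3)^2 - 4(0) = 9, so r = (3 ± 3)/2.
Solving: r_1 = 3, r_2 = 0.

indicial: r^2 - 3 r = 0; roots r_1 = 3, r_2 = 0


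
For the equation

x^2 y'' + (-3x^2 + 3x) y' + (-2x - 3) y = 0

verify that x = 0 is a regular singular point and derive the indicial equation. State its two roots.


Divide by x^2 to reach normal form y'' + P_1(x) y' + P_2(x) y = 0 with P_1(x) = -3 + 3/x and P_2(x) = -2/x - 3/x^2.
x = 0 is a singular point because the y'-coefficient -3 + 3/x has a pole at x = 0 and the y-coefficient -2/x - 3/x^2 has a pole at x = 0.
It is a regular singular point because x P_1(x) = p(x) = 3 - 3x and x^2 P_2(x) = q(x) = -2x - 3 are polynomials, hence analytic at x = 0.
p(0) = 3,  q(0) = -3.
Indicial equation: r(r-1) + p(0) r + q(0) = 0, i.e. r^2 + (p(0) - 1) r + q(0) = 0, i.e. r^2 + 2 r - 3 = 0.
Discriminant: (2)^2 - 4(-3) = 16, so r = (-2 ± 4)/2.
Solving: r_1 = 1, r_2 = -3.

indicial: r^2 + 2 r - 3 = 0; roots r_1 = 1, r_2 = -3


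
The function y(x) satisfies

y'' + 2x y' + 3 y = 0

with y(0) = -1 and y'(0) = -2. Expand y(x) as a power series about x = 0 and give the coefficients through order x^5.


Ansatz: y(x) = sum_{n>=0} a_n x^n, so y'(x) = sum_{n>=1} n a_n x^(n-1) and y''(x) = sum_{n>=2} n(n-1) a_n x^(n-2).
Substitute into P(x) y'' + Q(x) y' + R(x) y = 0 with P(x) = 1, Q(x) = 2x, R(x) = 3, and match powers of x.
Initial conditions: a_0 = -1, a_1 = -2.
Setting the coefficient of each power of x to zero and solving order by order (substituting the coefficients already found):
  x^0: 2 a_2 + 3 a_0 = 0  ->  2 a_2 = -3 a_0 = 3  ->  a_2 = 3/2
  x^1: 6 a_3 + 5 a_1 = 0  ->  6 a_3 = -5 a_1 = 10  ->  a_3 = 5/3
  x^2: 12 a_4 + 7 a_2 = 0  ->  12 a_4 = -7 a_2 = -21/2  ->  a_4 = -7/8
  x^3: 20 a_5 + 9 a_3 = 0  ->  20 a_5 = -9 a_3 = -15  ->  a_5 = -3/4
Truncated series: y(x) = -1 - 2 x + (3/2) x^2 + (5/3) x^3 - (7/8) x^4 - (3/4) x^5 + O(x^6).

a_0 = -1; a_1 = -2; a_2 = 3/2; a_3 = 5/3; a_4 = -7/8; a_5 = -3/4


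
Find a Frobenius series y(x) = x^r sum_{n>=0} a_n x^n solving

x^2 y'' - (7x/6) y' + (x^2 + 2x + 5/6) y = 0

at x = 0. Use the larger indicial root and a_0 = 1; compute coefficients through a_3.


Write in Frobenius form y'' + (p(x)/x) y' + (q(x)/x^2) y = 0:
  p(x) = -7/6,  q(x) = x^2 + 2x + 5/6.
Indicial equation: r(r-1) + (-7/6) r + (5/6) = 0 -> roots r_1 = 5/3, r_2 = 1/2.
Take r = r_1 = 5/3. Let y(x) = x^r sum_{n>=0} a_n x^n with a_0 = 1.
Substitute y = x^r sum a_n x^n and match x^{r+n}. The recurrence is
  D(n) a_n + 2 a_{n-1} + 1 a_{n-2} = 0,  where D(n) = (r+n)(r+n-1) + (-7/6)(r+n) + (5/6).
  a_n = [-2 a_{n-1} - 1 a_{n-2}] / D(n).
Since the indicial polynomial factors as (r - r_1)(r - r_2), D(n) = (r_1 + n - r_1)(r_1 + n - r_2) = n(n + 7/6).
Evaluating step by step (a_0 = 1):
  n = 1: D(1) = 1(1 + 7/6) = 13/6; numerator = -2(1) = -2; a_1 = (-2)/(13/6) = -12/13
  n = 2: D(2) = 2(2 + 7/6) = 19/3; numerator = -2(-12/13) - 1(1) = 11/13; a_2 = (11/13)/(19/3) = 33/247
  n = 3: D(3) = 3(3 + 7/6) = 25/2; numerator = -2(33/247) - 1(-12/13) = 162/247; a_3 = (162/247)/(25/2) = 324/6175

r = 5/3; a_0 = 1; a_1 = -12/13; a_2 = 33/247; a_3 = 324/6175


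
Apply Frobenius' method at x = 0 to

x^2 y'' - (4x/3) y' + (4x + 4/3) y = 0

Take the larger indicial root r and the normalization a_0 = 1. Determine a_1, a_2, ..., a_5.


Write in Frobenius form y'' + (p(x)/x) y' + (q(x)/x^2) y = 0:
  p(x) = -4/3,  q(x) = 4x + 4/3.
Indicial equation: r(r-1) + (-4/3) r + (4/3) = 0 -> roots r_1 = 4/3, r_2 = 1.
Take r = r_1 = 4/3. Let y(x) = x^r sum_{n>=0} a_n x^n with a_0 = 1.
Substitute y = x^r sum a_n x^n and match x^{r+n}. The recurrence is
  D(n) a_n + 4 a_{n-1} = 0,  where D(n) = (r+n)(r+n-1) + (-4/3)(r+n) + (4/3).
  a_n = -4 / D(n) * a_{n-1}.
Since the indicial polynomial factors as (r - r_1)(r - r_2), D(n) = (r_1 + n - r_1)(r_1 + n - r_2) = n(n + 1/3).
Evaluating step by step (a_0 = 1):
  n = 1: D(1) = 1(1 + 1/3) = 4/3; numerator = -4(1) = -4; a_1 = (-4)/(4/3) = -3
  n = 2: D(2) = 2(2 + 1/3) = 14/3; numerator = -4(-3) = 12; a_2 = (12)/(14/3) = 18/7
  n = 3: D(3) = 3(3 + 1/3) = 10; numerator = -4(18/7) = -72/7; a_3 = (-72/7)/(10) = -36/35
  n = 4: D(4) = 4(4 + 1/3) = 52/3; numerator = -4(-36/35) = 144/35; a_4 = (144/35)/(52/3) = 108/455
  n = 5: D(5) = 5(5 + 1/3) = 80/3; numerator = -4(108/455) = -432/455; a_5 = (-432/455)/(80/3) = -81/2275

r = 4/3; a_0 = 1; a_1 = -3; a_2 = 18/7; a_3 = -36/35; a_4 = 108/455; a_5 = -81/2275


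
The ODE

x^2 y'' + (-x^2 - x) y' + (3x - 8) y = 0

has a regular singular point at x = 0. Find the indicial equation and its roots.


Divide by x^2 to reach normal form y'' + P_1(x) y' + P_2(x) y = 0 with P_1(x) = -1 - 1/x and P_2(x) = 3/x - 8/x^2.
x = 0 is a singular point because the y'-coefficient -1 - 1/x has a pole at x = 0 and the y-coefficient 3/x - 8/x^2 has a pole at x = 0.
It is a regular singular point because x P_1(x) = p(x) = -x - 1 and x^2 P_2(x) = q(x) = 3x - 8 are polynomials, hence analytic at x = 0.
p(0) = -1,  q(0) = -8.
Indicial equation: r(r-1) + p(0) r + q(0) = 0, i.e. r^2 + (p(0) - 1) r + q(0) = 0, i.e. r^2 - 2 r - 8 = 0.
Discriminant: (-2)^2 - 4(-8) = 36, so r = (2 ± 6)/2.
Solving: r_1 = 4, r_2 = -2.

indicial: r^2 - 2 r - 8 = 0; roots r_1 = 4, r_2 = -2


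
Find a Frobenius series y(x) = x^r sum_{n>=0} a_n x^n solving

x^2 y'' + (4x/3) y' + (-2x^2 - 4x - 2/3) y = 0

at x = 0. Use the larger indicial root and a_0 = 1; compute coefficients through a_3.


Write in Frobenius form y'' + (p(x)/x) y' + (q(x)/x^2) y = 0:
  p(x) = 4/3,  q(x) = -2x^2 - 4x - 2/3.
Indicial equation: r(r-1) + (4/3) r + (-2/3) = 0 -> roots r_1 = 2/3, r_2 = -1.
Take r = r_1 = 2/3. Let y(x) = x^r sum_{n>=0} a_n x^n with a_0 = 1.
Substitute y = x^r sum a_n x^n and match x^{r+n}. The recurrence is
  D(n) a_n - 4 a_{n-1} - 2 a_{n-2} = 0,  where D(n) = (r+n)(r+n-1) + (4/3)(r+n) + (-2/3).
  a_n = [4 a_{n-1} + 2 a_{n-2}] / D(n).
Since the indicial polynomial factors as (r - r_1)(r - r_2), D(n) = (r_1 + n - r_1)(r_1 + n - r_2) = n(n + 5/3).
Evaluating step by step (a_0 = 1):
  n = 1: D(1) = 1(1 + 5/3) = 8/3; numerator = 4(1) = 4; a_1 = (4)/(8/3) = 3/2
  n = 2: D(2) = 2(2 + 5/3) = 22/3; numerator = 4(3/2) + 2(1) = 8; a_2 = (8)/(22/3) = 12/11
  n = 3: D(3) = 3(3 + 5/3) = 14; numerator = 4(12/11) + 2(3/2) = 81/11; a_3 = (81/11)/(14) = 81/154

r = 2/3; a_0 = 1; a_1 = 3/2; a_2 = 12/11; a_3 = 81/154


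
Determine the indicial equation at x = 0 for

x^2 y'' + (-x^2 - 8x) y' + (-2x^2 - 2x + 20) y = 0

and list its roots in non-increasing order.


Divide by x^2 to reach normal form y'' + P_1(x) y' + P_2(x) y = 0 with P_1(x) = -1 - 8/x and P_2(x) = -2 - 2/x + 20/x^2.
x = 0 is a singular point because the y'-coefficient -1 - 8/x has a pole at x = 0 and the y-coefficient -2 - 2/x + 20/x^2 has a pole at x = 0.
It is a regular singular point because x P_1(x) = p(x) = -x - 8 and x^2 P_2(x) = q(x) = -2x^2 - 2x + 20 are polynomials, hence analytic at x = 0.
p(0) = -8,  q(0) = 20.
Indicial equation: r(r-1) + p(0) r + q(0) = 0, i.e. r^2 + (p(0) - 1) r + q(0) = 0, i.e. r^2 - 9 r + 20 = 0.
Discriminant: (-9)^2 - 4(20) = 1, so r = (9 ± 1)/2.
Solving: r_1 = 5, r_2 = 4.

indicial: r^2 - 9 r + 20 = 0; roots r_1 = 5, r_2 = 4


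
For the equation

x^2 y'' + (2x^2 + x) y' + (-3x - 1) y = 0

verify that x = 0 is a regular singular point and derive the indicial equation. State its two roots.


Divide by x^2 to reach normal form y'' + P_1(x) y' + P_2(x) y = 0 with P_1(x) = 2 + 1/x and P_2(x) = -3/x - 1/x^2.
x = 0 is a singular point because the y'-coefficient 2 + 1/x has a pole at x = 0 and the y-coefficient -3/x - 1/x^2 has a pole at x = 0.
It is a regular singular point because x P_1(x) = p(x) = 2x + 1 and x^2 P_2(x) = q(x) = -3x - 1 are polynomials, hence analytic at x = 0.
p(0) = 1,  q(0) = -1.
Indicial equation: r(r-1) + p(0) r + q(0) = 0, i.e. r^2 + (p(0) - 1) r + q(0) = 0, i.e. r^2 - 1 = 0.
Discriminant: (0)^2 - 4(-1) = 4, so r = (0 ± 2)/2.
Solving: r_1 = 1, r_2 = -1.

indicial: r^2 - 1 = 0; roots r_1 = 1, r_2 = -1


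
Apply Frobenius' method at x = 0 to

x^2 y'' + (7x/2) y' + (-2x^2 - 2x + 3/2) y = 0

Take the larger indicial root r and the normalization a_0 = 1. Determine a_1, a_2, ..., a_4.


Write in Frobenius form y'' + (p(x)/x) y' + (q(x)/x^2) y = 0:
  p(x) = 7/2,  q(x) = -2x^2 - 2x + 3/2.
Indicial equation: r(r-1) + (7/2) r + (3/2) = 0 -> roots r_1 = -1, r_2 = -3/2.
Take r = r_1 = -1. Let y(x) = x^r sum_{n>=0} a_n x^n with a_0 = 1.
Substitute y = x^r sum a_n x^n and match x^{r+n}. The recurrence is
  D(n) a_n - 2 a_{n-1} - 2 a_{n-2} = 0,  where D(n) = (r+n)(r+n-1) + (7/2)(r+n) + (3/2).
  a_n = [2 a_{n-1} + 2 a_{n-2}] / D(n).
Since the indicial polynomial factors as (r - r_1)(r - r_2), D(n) = (r_1 + n - r_1)(r_1 + n - r_2) = n(n + 1/2).
Evaluating step by step (a_0 = 1):
  n = 1: D(1) = 1(1 + 1/2) = 3/2; numerator = 2(1) = 2; a_1 = (2)/(3/2) = 4/3
  n = 2: D(2) = 2(2 + 1/2) = 5; numerator = 2(4/3) + 2(1) = 14/3; a_2 = (14/3)/(5) = 14/15
  n = 3: D(3) = 3(3 + 1/2) = 21/2; numerator = 2(14/15) + 2(4/3) = 68/15; a_3 = (68/15)/(21/2) = 136/315
  n = 4: D(4) = 4(4 + 1/2) = 18; numerator = 2(136/315) + 2(14/15) = 172/63; a_4 = (172/63)/(18) = 86/567

r = -1; a_0 = 1; a_1 = 4/3; a_2 = 14/15; a_3 = 136/315; a_4 = 86/567


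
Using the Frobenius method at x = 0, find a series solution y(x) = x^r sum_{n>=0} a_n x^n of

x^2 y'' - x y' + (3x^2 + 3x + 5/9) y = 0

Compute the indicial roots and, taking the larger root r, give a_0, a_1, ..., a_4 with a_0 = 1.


Write in Frobenius form y'' + (p(x)/x) y' + (q(x)/x^2) y = 0:
  p(x) = -1,  q(x) = 3x^2 + 3x + 5/9.
Indicial equation: r(r-1) + (-1) r + (5/9) = 0 -> roots r_1 = 5/3, r_2 = 1/3.
Take r = r_1 = 5/3. Let y(x) = x^r sum_{n>=0} a_n x^n with a_0 = 1.
Substitute y = x^r sum a_n x^n and match x^{r+n}. The recurrence is
  D(n) a_n + 3 a_{n-1} + 3 a_{n-2} = 0,  where D(n) = (r+n)(r+n-1) + (-1)(r+n) + (5/9).
  a_n = [-3 a_{n-1} - 3 a_{n-2}] / D(n).
Since the indicial polynomial factors as (r - r_1)(r - r_2), D(n) = (r_1 + n - r_1)(r_1 + n - r_2) = n(n + 4/3).
Evaluating step by step (a_0 = 1):
  n = 1: D(1) = 1(1 + 4/3) = 7/3; numerator = -3(1) = -3; a_1 = (-3)/(7/3) = -9/7
  n = 2: D(2) = 2(2 + 4/3) = 20/3; numerator = -3(-9/7) - 3(1) = 6/7; a_2 = (6/7)/(20/3) = 9/70
  n = 3: D(3) = 3(3 + 4/3) = 13; numerator = -3(9/70) - 3(-9/7) = 243/70; a_3 = (243/70)/(13) = 243/910
  n = 4: D(4) = 4(4 + 4/3) = 64/3; numerator = -3(243/910) - 3(9/70) = -108/91; a_4 = (-108/91)/(64/3) = -81/1456

r = 5/3; a_0 = 1; a_1 = -9/7; a_2 = 9/70; a_3 = 243/910; a_4 = -81/1456


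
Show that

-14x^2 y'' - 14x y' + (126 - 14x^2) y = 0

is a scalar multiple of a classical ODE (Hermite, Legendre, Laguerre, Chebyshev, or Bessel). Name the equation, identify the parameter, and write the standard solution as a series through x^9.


All three coefficients share the factor -14; dividing through by -14 gives  x^2 y'' + x y' + (x^2 - 9) y = 0.
This matches the Bessel equation x^2 y'' + x y' + (x^2 - nu^2) y = 0 with nu^2 = 9, so nu = 3; the solution bounded at x = 0 is J_3(x).
Frobenius at x = 0: indicial roots ±nu; for r = nu the recurrence k(k + 2nu) c_k = -c_{k-2} gives the standard series J_nu(x) = sum_{k>=0} (-1)^k / (k! (k+nu)!) (x/2)^(2k+nu). Evaluate the first 4 terms:
  k = 0: (-1)^0 / (0! * 3! * 2^3) x^3 = 1/(1*6*8) x^3 = (1/48) x^3
  k = 1: (-1)^1 / (1! * 4! * 2^5) x^5 = -1/(1*24*32) x^5 = (-1/768) x^5
  k = 2: (-1)^2 / (2! * 5! * 2^7) x^7 = 1/(2*120*128) x^7 = (1/30720) x^7
  k = 3: (-1)^3 / (3! * 6! * 2^9) x^9 = -1/(6*720*512) x^9 = (-1/2211840) x^9
Hence J_3(x) = -x^9/2211840 + x^7/30720 - x^5/768 + x^3/48 + ....

J_3(x); series = -x^9/2211840 + x^7/30720 - x^5/768 + x^3/48


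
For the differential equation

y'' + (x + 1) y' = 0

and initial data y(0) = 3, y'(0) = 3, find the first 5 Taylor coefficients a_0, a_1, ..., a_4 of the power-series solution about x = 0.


Ansatz: y(x) = sum_{n>=0} a_n x^n, so y'(x) = sum_{n>=1} n a_n x^(n-1) and y''(x) = sum_{n>=2} n(n-1) a_n x^(n-2).
Substitute into P(x) y'' + Q(x) y' + R(x) y = 0 with P(x) = 1, Q(x) = x + 1, R(x) = 0, and match powers of x.
Initial conditions: a_0 = 3, a_1 = 3.
Setting the coefficient of each power of x to zero and solving order by order (substituting the coefficients already found):
  x^0: 2 a_2 + a_1 = 0  ->  2 a_2 = -a_1 = -3  ->  a_2 = -3/2
  x^1: 6 a_3 + 2 a_2 + a_1 = 0  ->  6 a_3 = -2 a_2 - a_1 = 0  ->  a_3 = 0
  x^2: 12 a_4 + 3 a_3 + 2 a_2 = 0  ->  12 a_4 = -3 a_3 - 2 a_2 = 3  ->  a_4 = 1/4
Truncated series: y(x) = 3 + 3 x - (3/2) x^2 + (1/4) x^4 + O(x^5).

a_0 = 3; a_1 = 3; a_2 = -3/2; a_3 = 0; a_4 = 1/4


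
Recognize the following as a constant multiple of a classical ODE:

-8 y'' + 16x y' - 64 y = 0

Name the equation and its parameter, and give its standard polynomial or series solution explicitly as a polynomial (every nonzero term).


All three coefficients share the factor -8; dividing through by -8 gives  y'' - 2x y' + 8 y = 0.
This matches the Hermite equation y'' - 2x y' + 2n y = 0 with 2n = 8, so n = 4; the polynomial solution is H_4(x).
With y = sum_k a_k x^k, matching x^k gives (k+2)(k+1) a_{k+2} = 2(k - n) a_k = 2(k - 4) a_k. The right side vanishes at k = 4, so the series with the parity of 4 terminates at degree 4.
Standard normalization: leading coefficient of H_n is 2^n, so a_4 = 2^4 = 16. Work downward with a_k = (k+1)(k+2) a_{k+2} / (2(k - n)):
  a_2 = (3)(4)(16) / (2(2 - 4)) = 192/(-4) = -48
  a_0 = (1)(2)(-48) / (2(0 - 4)) = -96/(-8) = 12
Hence H_4(x) = 16 x^4 - 48 x^2 + 12.

H_4(x); series = 16 x^4 - 48 x^2 + 12


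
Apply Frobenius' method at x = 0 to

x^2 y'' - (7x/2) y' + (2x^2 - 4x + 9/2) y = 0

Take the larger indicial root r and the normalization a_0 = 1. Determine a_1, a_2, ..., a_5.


Write in Frobenius form y'' + (p(x)/x) y' + (q(x)/x^2) y = 0:
  p(x) = -7/2,  q(x) = 2x^2 - 4x + 9/2.
Indicial equation: r(r-1) + (-7/2) r + (9/2) = 0 -> roots r_1 = 3, r_2 = 3/2.
Take r = r_1 = 3. Let y(x) = x^r sum_{n>=0} a_n x^n with a_0 = 1.
Substitute y = x^r sum a_n x^n and match x^{r+n}. The recurrence is
  D(n) a_n - 4 a_{n-1} + 2 a_{n-2} = 0,  where D(n) = (r+n)(r+n-1) + (-7/2)(r+n) + (9/2).
  a_n = [4 a_{n-1} - 2 a_{n-2}] / D(n).
Since the indicial polynomial factors as (r - r_1)(r - r_2), D(n) = (r_1 + n - r_1)(r_1 + n - r_2) = n(n + 3/2).
Evaluating step by step (a_0 = 1):
  n = 1: D(1) = 1(1 + 3/2) = 5/2; numerator = 4(1) = 4; a_1 = (4)/(5/2) = 8/5
  n = 2: D(2) = 2(2 + 3/2) = 7; numerator = 4(8/5) - 2(1) = 22/5; a_2 = (22/5)/(7) = 22/35
  n = 3: D(3) = 3(3 + 3/2) = 27/2; numerator = 4(22/35) - 2(8/5) = -24/35; a_3 = (-24/35)/(27/2) = -16/315
  n = 4: D(4) = 4(4 + 3/2) = 22; numerator = 4(-16/315) - 2(22/35) = -92/63; a_4 = (-92/63)/(22) = -46/693
  n = 5: D(5) = 5(5 + 3/2) = 65/2; numerator = 4(-46/693) - 2(-16/315) = -568/3465; a_5 = (-568/3465)/(65/2) = -1136/225225

r = 3; a_0 = 1; a_1 = 8/5; a_2 = 22/35; a_3 = -16/315; a_4 = -46/693; a_5 = -1136/225225


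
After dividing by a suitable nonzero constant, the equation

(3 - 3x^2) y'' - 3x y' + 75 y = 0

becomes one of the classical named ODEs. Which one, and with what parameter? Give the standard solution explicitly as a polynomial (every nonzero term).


All three coefficients share the factor 3; dividing through by 3 gives  (1 - x^2) y'' - x y' + 25 y = 0.
This matches the Chebyshev equation (1 - x^2) y'' - x y' + n^2 y = 0 (note the -x y' term, not -2x y') with n^2 = 25, so n = 5; the polynomial solution is T_5(x).
With y = sum_k a_k x^k, matching x^k gives (k+2)(k+1) a_{k+2} = (k^2 - n^2) a_k = (k - 5)(k + 5) a_k. The right side vanishes at k = 5, so the series with the parity of 5 terminates at degree 5.
Standard normalization: leading coefficient of T_n is 2^(n-1), so a_5 = 2^4 = 16. Work downward with a_k = (k+1)(k+2) a_{k+2} / ((k - 5)(k + 5)):
  a_3 = (4)(5)(16) / ((3 - 5)(3 + 5)) = 320/(-16) = -20
  a_1 = (2)(3)(-20) / ((1 - 5)(1 + 5)) = -120/(-24) = 5
Hence T_5(x) = 16 x^5 - 20 x^3 + 5 x.

T_5(x); series = 16 x^5 - 20 x^3 + 5 x


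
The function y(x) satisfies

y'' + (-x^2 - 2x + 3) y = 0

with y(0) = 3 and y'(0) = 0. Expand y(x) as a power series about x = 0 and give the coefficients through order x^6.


Ansatz: y(x) = sum_{n>=0} a_n x^n, so y'(x) = sum_{n>=1} n a_n x^(n-1) and y''(x) = sum_{n>=2} n(n-1) a_n x^(n-2).
Substitute into P(x) y'' + Q(x) y' + R(x) y = 0 with P(x) = 1, Q(x) = 0, R(x) = -x^2 - 2x + 3, and match powers of x.
Initial conditions: a_0 = 3, a_1 = 0.
Setting the coefficient of each power of x to zero and solving order by order (substituting the coefficients already found):
  x^0: 2 a_2 + 3 a_0 = 0  ->  2 a_2 = -3 a_0 = -9  ->  a_2 = -9/2
  x^1: 6 a_3 + 3 a_1 - 2 a_0 = 0  ->  6 a_3 = -3 a_1 + 2 a_0 = 6  ->  a_3 = 1
  x^2: 12 a_4 + 3 a_2 - 2 a_1 - a_0 = 0  ->  12 a_4 = -3 a_2 + 2 a_1 + a_0 = 33/2  ->  a_4 = 11/8
  x^3: 20 a_5 + 3 a_3 - 2 a_2 - a_1 = 0  ->  20 a_5 = -3 a_3 + 2 a_2 + a_1 = -12  ->  a_5 = -3/5
  x^4: 30 a_6 + 3 a_4 - 2 a_3 - a_2 = 0  ->  30 a_6 = -3 a_4 + 2 a_3 + a_2 = -53/8  ->  a_6 = -53/240
Truncated series: y(x) = 3 - (9/2) x^2 + x^3 + (11/8) x^4 - (3/5) x^5 - (53/240) x^6 + O(x^7).

a_0 = 3; a_1 = 0; a_2 = -9/2; a_3 = 1; a_4 = 11/8; a_5 = -3/5; a_6 = -53/240


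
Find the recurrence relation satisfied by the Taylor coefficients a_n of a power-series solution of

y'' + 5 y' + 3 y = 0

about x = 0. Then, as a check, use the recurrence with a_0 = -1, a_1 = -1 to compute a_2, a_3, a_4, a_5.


Substitute y = sum_n a_n x^n.
y''(x) has coefficient (n+2)(n+1) a_{n+2} at x^n;
5 y'(x) has coefficient 5 (n+1) a_{n+1} at x^n;
3 y(x) has coefficient 3 a_n at x^n.
Matching x^n: (n+2)(n+1) a_{n+2} + 5 (n+1) a_{n+1} + 3 a_n = 0.
Thus a_{n+2} = [-5 (n+1) a_{n+1} - 3 a_n] / ((n+1)(n+2)).

Check with a_0 = -1, a_1 = -1 (apply the recurrence for n = 0, 1, 2, 3): a_0 = -1, a_1 = -1, a_2 = 4, a_3 = -37/6, a_4 = 161/24, a_5 = -347/60.

a_(n+2) = [-5 (n+1) a_(n+1) - 3 a_n] / ((n+1)(n+2)); check: a_0 = -1, a_1 = -1, a_2 = 4, a_3 = -37/6, a_4 = 161/24, a_5 = -347/60


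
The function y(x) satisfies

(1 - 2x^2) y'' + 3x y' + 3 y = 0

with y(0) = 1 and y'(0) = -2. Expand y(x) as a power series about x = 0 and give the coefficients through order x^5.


Ansatz: y(x) = sum_{n>=0} a_n x^n, so y'(x) = sum_{n>=1} n a_n x^(n-1) and y''(x) = sum_{n>=2} n(n-1) a_n x^(n-2).
Substitute into P(x) y'' + Q(x) y' + R(x) y = 0 with P(x) = 1 - 2x^2, Q(x) = 3x, R(x) = 3, and match powers of x.
Initial conditions: a_0 = 1, a_1 = -2.
Setting the coefficient of each power of x to zero and solving order by order (substituting the coefficients already found):
  x^0: 2 a_2 + 3 a_0 = 0  ->  2 a_2 = -3 a_0 = -3  ->  a_2 = -3/2
  x^1: 6 a_3 + 6 a_1 = 0  ->  6 a_3 = -6 a_1 = 12  ->  a_3 = 2
  x^2: 12 a_4 + 5 a_2 = 0  ->  12 a_4 = -5 a_2 = 15/2  ->  a_4 = 5/8
  x^3: 20 a_5 = 0  ->  a_5 = 0
Truncated series: y(x) = 1 - 2 x - (3/2) x^2 + 2 x^3 + (5/8) x^4 + O(x^6).

a_0 = 1; a_1 = -2; a_2 = -3/2; a_3 = 2; a_4 = 5/8; a_5 = 0


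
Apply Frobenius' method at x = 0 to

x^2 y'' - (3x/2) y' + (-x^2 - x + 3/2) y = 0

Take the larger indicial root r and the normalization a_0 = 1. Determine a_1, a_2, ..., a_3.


Write in Frobenius form y'' + (p(x)/x) y' + (q(x)/x^2) y = 0:
  p(x) = -3/2,  q(x) = -x^2 - x + 3/2.
Indicial equation: r(r-1) + (-3/2) r + (3/2) = 0 -> roots r_1 = 3/2, r_2 = 1.
Take r = r_1 = 3/2. Let y(x) = x^r sum_{n>=0} a_n x^n with a_0 = 1.
Substitute y = x^r sum a_n x^n and match x^{r+n}. The recurrence is
  D(n) a_n - 1 a_{n-1} - 1 a_{n-2} = 0,  where D(n) = (r+n)(r+n-1) + (-3/2)(r+n) + (3/2).
  a_n = [1 a_{n-1} + 1 a_{n-2}] / D(n).
Since the indicial polynomial factors as (r - r_1)(r - r_2), D(n) = (r_1 + n - r_1)(r_1 + n - r_2) = n(n + 1/2).
Evaluating step by step (a_0 = 1):
  n = 1: D(1) = 1(1 + 1/2) = 3/2; numerator = 1(1) = 1; a_1 = (1)/(3/2) = 2/3
  n = 2: D(2) = 2(2 + 1/2) = 5; numerator = 1(2/3) + 1(1) = 5/3; a_2 = (5/3)/(5) = 1/3
  n = 3: D(3) = 3(3 + 1/2) = 21/2; numerator = 1(1/3) + 1(2/3) = 1; a_3 = (1)/(21/2) = 2/21

r = 3/2; a_0 = 1; a_1 = 2/3; a_2 = 1/3; a_3 = 2/21


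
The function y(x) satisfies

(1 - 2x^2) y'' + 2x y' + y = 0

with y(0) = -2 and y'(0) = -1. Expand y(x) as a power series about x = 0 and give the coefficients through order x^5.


Ansatz: y(x) = sum_{n>=0} a_n x^n, so y'(x) = sum_{n>=1} n a_n x^(n-1) and y''(x) = sum_{n>=2} n(n-1) a_n x^(n-2).
Substitute into P(x) y'' + Q(x) y' + R(x) y = 0 with P(x) = 1 - 2x^2, Q(x) = 2x, R(x) = 1, and match powers of x.
Initial conditions: a_0 = -2, a_1 = -1.
Setting the coefficient of each power of x to zero and solving order by order (substituting the coefficients already found):
  x^0: 2 a_2 + a_0 = 0  ->  2 a_2 = -a_0 = 2  ->  a_2 = 1
  x^1: 6 a_3 + 3 a_1 = 0  ->  6 a_3 = -3 a_1 = 3  ->  a_3 = 1/2
  x^2: 12 a_4 + a_2 = 0  ->  12 a_4 = -a_2 = -1  ->  a_4 = -1/12
  x^3: 20 a_5 - 5 a_3 = 0  ->  20 a_5 = 5 a_3 = 5/2  ->  a_5 = 1/8
Truncated series: y(x) = -2 - x + x^2 + (1/2) x^3 - (1/12) x^4 + (1/8) x^5 + O(x^6).

a_0 = -2; a_1 = -1; a_2 = 1; a_3 = 1/2; a_4 = -1/12; a_5 = 1/8


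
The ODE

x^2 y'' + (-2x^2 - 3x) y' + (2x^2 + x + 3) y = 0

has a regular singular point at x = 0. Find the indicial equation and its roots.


Divide by x^2 to reach normal form y'' + P_1(x) y' + P_2(x) y = 0 with P_1(x) = -2 - 3/x and P_2(x) = 2 + 1/x + 3/x^2.
x = 0 is a singular point because the y'-coefficient -2 - 3/x has a pole at x = 0 and the y-coefficient 2 + 1/x + 3/x^2 has a pole at x = 0.
It is a regular singular point because x P_1(x) = p(x) = -2x - 3 and x^2 P_2(x) = q(x) = 2x^2 + x + 3 are polynomials, hence analytic at x = 0.
p(0) = -3,  q(0) = 3.
Indicial equation: r(r-1) + p(0) r + q(0) = 0, i.e. r^2 + (p(0) - 1) r + q(0) = 0, i.e. r^2 - 4 r + 3 = 0.
Discriminant: (-4)^2 - 4(3) = 4, so r = (4 ± 2)/2.
Solving: r_1 = 3, r_2 = 1.

indicial: r^2 - 4 r + 3 = 0; roots r_1 = 3, r_2 = 1


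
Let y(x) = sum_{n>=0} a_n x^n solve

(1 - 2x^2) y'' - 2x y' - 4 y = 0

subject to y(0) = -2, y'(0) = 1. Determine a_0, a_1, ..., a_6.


Ansatz: y(x) = sum_{n>=0} a_n x^n, so y'(x) = sum_{n>=1} n a_n x^(n-1) and y''(x) = sum_{n>=2} n(n-1) a_n x^(n-2).
Substitute into P(x) y'' + Q(x) y' + R(x) y = 0 with P(x) = 1 - 2x^2, Q(x) = -2x, R(x) = -4, and match powers of x.
Initial conditions: a_0 = -2, a_1 = 1.
Setting the coefficient of each power of x to zero and solving order by order (substituting the coefficients already found):
  x^0: 2 a_2 - 4 a_0 = 0  ->  2 a_2 = 4 a_0 = -8  ->  a_2 = -4
  x^1: 6 a_3 - 6 a_1 = 0  ->  6 a_3 = 6 a_1 = 6  ->  a_3 = 1
  x^2: 12 a_4 - 12 a_2 = 0  ->  12 a_4 = 12 a_2 = -48  ->  a_4 = -4
  x^3: 20 a_5 - 22 a_3 = 0  ->  20 a_5 = 22 a_3 = 22  ->  a_5 = 11/10
  x^4: 30 a_6 - 36 a_4 = 0  ->  30 a_6 = 36 a_4 = -144  ->  a_6 = -24/5
Truncated series: y(x) = -2 + x - 4 x^2 + x^3 - 4 x^4 + (11/10) x^5 - (24/5) x^6 + O(x^7).

a_0 = -2; a_1 = 1; a_2 = -4; a_3 = 1; a_4 = -4; a_5 = 11/10; a_6 = -24/5


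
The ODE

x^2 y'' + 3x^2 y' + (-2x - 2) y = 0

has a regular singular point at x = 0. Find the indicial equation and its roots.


Divide by x^2 to reach normal form y'' + P_1(x) y' + P_2(x) y = 0 with P_1(x) = 3 and P_2(x) = -2/x - 2/x^2.
x = 0 is a singular point because the y-coefficient -2/x - 2/x^2 has a pole at x = 0.
It is a regular singular point because x P_1(x) = p(x) = 3x and x^2 P_2(x) = q(x) = -2x - 2 are polynomials, hence analytic at x = 0.
p(0) = 0,  q(0) = -2.
Indicial equation: r(r-1) + p(0) r + q(0) = 0, i.e. r^2 + (p(0) - 1) r + q(0) = 0, i.e. r^2 - 1 r - 2 = 0.
Discriminant: (-1)^2 - 4(-2) = 9, so r = (1 ± 3)/2.
Solving: r_1 = 2, r_2 = -1.

indicial: r^2 - 1 r - 2 = 0; roots r_1 = 2, r_2 = -1


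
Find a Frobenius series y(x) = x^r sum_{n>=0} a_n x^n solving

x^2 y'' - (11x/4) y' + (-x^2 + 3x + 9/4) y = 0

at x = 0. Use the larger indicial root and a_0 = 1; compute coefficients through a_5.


Write in Frobenius form y'' + (p(x)/x) y' + (q(x)/x^2) y = 0:
  p(x) = -11/4,  q(x) = -x^2 + 3x + 9/4.
Indicial equation: r(r-1) + (-11/4) r + (9/4) = 0 -> roots r_1 = 3, r_2 = 3/4.
Take r = r_1 = 3. Let y(x) = x^r sum_{n>=0} a_n x^n with a_0 = 1.
Substitute y = x^r sum a_n x^n and match x^{r+n}. The recurrence is
  D(n) a_n + 3 a_{n-1} - 1 a_{n-2} = 0,  where D(n) = (r+n)(r+n-1) + (-11/4)(r+n) + (9/4).
  a_n = [-3 a_{n-1} + 1 a_{n-2}] / D(n).
Since the indicial polynomial factors as (r - r_1)(r - r_2), D(n) = (r_1 + n - r_1)(r_1 + n - r_2) = n(n + 9/4).
Evaluating step by step (a_0 = 1):
  n = 1: D(1) = 1(1 + 9/4) = 13/4; numerator = -3(1) = -3; a_1 = (-3)/(13/4) = -12/13
  n = 2: D(2) = 2(2 + 9/4) = 17/2; numerator = -3(-12/13) + 1(1) = 49/13; a_2 = (49/13)/(17/2) = 98/221
  n = 3: D(3) = 3(3 + 9/4) = 63/4; numerator = -3(98/221) + 1(-12/13) = -498/221; a_3 = (-498/221)/(63/4) = -664/4641
  n = 4: D(4) = 4(4 + 9/4) = 25; numerator = -3(-664/4641) + 1(98/221) = 1350/1547; a_4 = (1350/1547)/(25) = 54/1547
  n = 5: D(5) = 5(5 + 9/4) = 145/4; numerator = -3(54/1547) + 1(-664/4641) = -1150/4641; a_5 = (-1150/4641)/(145/4) = -920/134589

r = 3; a_0 = 1; a_1 = -12/13; a_2 = 98/221; a_3 = -664/4641; a_4 = 54/1547; a_5 = -920/134589


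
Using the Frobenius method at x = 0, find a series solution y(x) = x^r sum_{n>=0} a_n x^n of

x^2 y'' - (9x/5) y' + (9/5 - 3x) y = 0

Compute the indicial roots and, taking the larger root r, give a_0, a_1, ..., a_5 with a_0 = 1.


Write in Frobenius form y'' + (p(x)/x) y' + (q(x)/x^2) y = 0:
  p(x) = -9/5,  q(x) = 9/5 - 3x.
Indicial equation: r(r-1) + (-9/5) r + (9/5) = 0 -> roots r_1 = 9/5, r_2 = 1.
Take r = r_1 = 9/5. Let y(x) = x^r sum_{n>=0} a_n x^n with a_0 = 1.
Substitute y = x^r sum a_n x^n and match x^{r+n}. The recurrence is
  D(n) a_n - 3 a_{n-1} = 0,  where D(n) = (r+n)(r+n-1) + (-9/5)(r+n) + (9/5).
  a_n = 3 / D(n) * a_{n-1}.
Since the indicial polynomial factors as (r - r_1)(r - r_2), D(n) = (r_1 + n - r_1)(r_1 + n - r_2) = n(n + 4/5).
Evaluating step by step (a_0 = 1):
  n = 1: D(1) = 1(1 + 4/5) = 9/5; numerator = 3(1) = 3; a_1 = (3)/(9/5) = 5/3
  n = 2: D(2) = 2(2 + 4/5) = 28/5; numerator = 3(5/3) = 5; a_2 = (5)/(28/5) = 25/28
  n = 3: D(3) = 3(3 + 4/5) = 57/5; numerator = 3(25/28) = 75/28; a_3 = (75/28)/(57/5) = 125/532
  n = 4: D(4) = 4(4 + 4/5) = 96/5; numerator = 3(125/532) = 375/532; a_4 = (375/532)/(96/5) = 625/17024
  n = 5: D(5) = 5(5 + 4/5) = 29; numerator = 3(625/17024) = 1875/17024; a_5 = (1875/17024)/(29) = 1875/493696

r = 9/5; a_0 = 1; a_1 = 5/3; a_2 = 25/28; a_3 = 125/532; a_4 = 625/17024; a_5 = 1875/493696


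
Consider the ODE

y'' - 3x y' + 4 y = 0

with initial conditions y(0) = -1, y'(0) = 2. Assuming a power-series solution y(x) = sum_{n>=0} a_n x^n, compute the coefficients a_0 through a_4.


Ansatz: y(x) = sum_{n>=0} a_n x^n, so y'(x) = sum_{n>=1} n a_n x^(n-1) and y''(x) = sum_{n>=2} n(n-1) a_n x^(n-2).
Substitute into P(x) y'' + Q(x) y' + R(x) y = 0 with P(x) = 1, Q(x) = -3x, R(x) = 4, and match powers of x.
Initial conditions: a_0 = -1, a_1 = 2.
Setting the coefficient of each power of x to zero and solving order by order (substituting the coefficients already found):
  x^0: 2 a_2 + 4 a_0 = 0  ->  2 a_2 = -4 a_0 = 4  ->  a_2 = 2
  x^1: 6 a_3 + a_1 = 0  ->  6 a_3 = -a_1 = -2  ->  a_3 = -1/3
  x^2: 12 a_4 - 2 a_2 = 0  ->  12 a_4 = 2 a_2 = 4  ->  a_4 = 1/3
Truncated series: y(x) = -1 + 2 x + 2 x^2 - (1/3) x^3 + (1/3) x^4 + O(x^5).

a_0 = -1; a_1 = 2; a_2 = 2; a_3 = -1/3; a_4 = 1/3


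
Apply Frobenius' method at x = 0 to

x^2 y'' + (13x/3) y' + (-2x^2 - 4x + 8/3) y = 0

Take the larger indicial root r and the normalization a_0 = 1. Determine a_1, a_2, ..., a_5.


Write in Frobenius form y'' + (p(x)/x) y' + (q(x)/x^2) y = 0:
  p(x) = 13/3,  q(x) = -2x^2 - 4x + 8/3.
Indicial equation: r(r-1) + (13/3) r + (8/3) = 0 -> roots r_1 = -4/3, r_2 = -2.
Take r = r_1 = -4/3. Let y(x) = x^r sum_{n>=0} a_n x^n with a_0 = 1.
Substitute y = x^r sum a_n x^n and match x^{r+n}. The recurrence is
  D(n) a_n - 4 a_{n-1} - 2 a_{n-2} = 0,  where D(n) = (r+n)(r+n-1) + (13/3)(r+n) + (8/3).
  a_n = [4 a_{n-1} + 2 a_{n-2}] / D(n).
Since the indicial polynomial factors as (r - r_1)(r - r_2), D(n) = (r_1 + n - r_1)(r_1 + n - r_2) = n(n + 2/3).
Evaluating step by step (a_0 = 1):
  n = 1: D(1) = 1(1 + 2/3) = 5/3; numerator = 4(1) = 4; a_1 = (4)/(5/3) = 12/5
  n = 2: D(2) = 2(2 + 2/3) = 16/3; numerator = 4(12/5) + 2(1) = 58/5; a_2 = (58/5)/(16/3) = 87/40
  n = 3: D(3) = 3(3 + 2/3) = 11; numerator = 4(87/40) + 2(12/5) = 27/2; a_3 = (27/2)/(11) = 27/22
  n = 4: D(4) = 4(4 + 2/3) = 56/3; numerator = 4(27/22) + 2(87/40) = 2037/220; a_4 = (2037/220)/(56/3) = 873/1760
  n = 5: D(5) = 5(5 + 2/3) = 85/3; numerator = 4(873/1760) + 2(27/22) = 1953/440; a_5 = (1953/440)/(85/3) = 5859/37400

r = -4/3; a_0 = 1; a_1 = 12/5; a_2 = 87/40; a_3 = 27/22; a_4 = 873/1760; a_5 = 5859/37400


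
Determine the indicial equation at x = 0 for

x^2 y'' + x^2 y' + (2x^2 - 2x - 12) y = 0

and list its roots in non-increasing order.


Divide by x^2 to reach normal form y'' + P_1(x) y' + P_2(x) y = 0 with P_1(x) = 1 and P_2(x) = 2 - 2/x - 12/x^2.
x = 0 is a singular point because the y-coefficient 2 - 2/x - 12/x^2 has a pole at x = 0.
It is a regular singular point because x P_1(x) = p(x) = x and x^2 P_2(x) = q(x) = 2x^2 - 2x - 12 are polynomials, hence analytic at x = 0.
p(0) = 0,  q(0) = -12.
Indicial equation: r(r-1) + p(0) r + q(0) = 0, i.e. r^2 + (p(0) - 1) r + q(0) = 0, i.e. r^2 - 1 r - 12 = 0.
Discriminant: (-1)^2 - 4(-12) = 49, so r = (1 ± 7)/2.
Solving: r_1 = 4, r_2 = -3.

indicial: r^2 - 1 r - 12 = 0; roots r_1 = 4, r_2 = -3


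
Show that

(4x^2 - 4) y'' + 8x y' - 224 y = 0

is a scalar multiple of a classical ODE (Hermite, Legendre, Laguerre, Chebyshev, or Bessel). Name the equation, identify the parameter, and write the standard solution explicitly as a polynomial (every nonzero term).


All three coefficients share the factor -4; dividing through by -4 gives  (1 - x^2) y'' - 2x y' + 56 y = 0.
This matches the Legendre equation (1 - x^2) y'' - 2x y' + n(n+1) y = 0 (note the -2x y' term) with n(n+1) = 56, so n = 7; the polynomial solution is P_7(x).
With y = sum_k a_k x^k, matching x^k gives (k+2)(k+1) a_{k+2} = [k(k+1) - n(n+1)] a_k = (k - 7)(k + 8) a_k. The right side vanishes at k = 7, so the series with the parity of 7 terminates at degree 7.
Standard normalization (P_n(1) = 1): leading coefficient (2n)!/(2^n (n!)^2) = 87178291200/(128*25401600) = 429/16, so a_7 = 429/16. Work downward with a_k = (k+1)(k+2) a_{k+2} / ((k - 7)(k + 8)):
  a_5 = (6)(7)(429/16) / ((5 - 7)(5 + 8)) = (9009/8)/(-26) = -693/16
  a_3 = (4)(5)(-693/16) / ((3 - 7)(3 + 8)) = (-3465/4)/(-44) = 315/16
  a_1 = (2)(3)(315/16) / ((1 - 7)(1 + 8)) = (945/8)/(-54) = -35/16
Hence P_7(x) = 429 x^7/16 - 693 x^5/16 + 315 x^3/16 - 35 x/16.

P_7(x); series = 429 x^7/16 - 693 x^5/16 + 315 x^3/16 - 35 x/16


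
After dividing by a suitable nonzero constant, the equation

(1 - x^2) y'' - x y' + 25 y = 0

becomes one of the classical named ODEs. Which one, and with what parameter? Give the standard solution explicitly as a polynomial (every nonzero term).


The equation is already in a standard form:  (1 - x^2) y'' - x y' + 25 y = 0.
This matches the Chebyshev equation (1 - x^2) y'' - x y' + n^2 y = 0 (note the -x y' term, not -2x y') with n^2 = 25, so n = 5; the polynomial solution is T_5(x).
With y = sum_k a_k x^k, matching x^k gives (k+2)(k+1) a_{k+2} = (k^2 - n^2) a_k = (k - 5)(k + 5) a_k. The right side vanishes at k = 5, so the series with the parity of 5 terminates at degree 5.
Standard normalization: leading coefficient of T_n is 2^(n-1), so a_5 = 2^4 = 16. Work downward with a_k = (k+1)(k+2) a_{k+2} / ((k - 5)(k + 5)):
  a_3 = (4)(5)(16) / ((3 - 5)(3 + 5)) = 320/(-16) = -20
  a_1 = (2)(3)(-20) / ((1 - 5)(1 + 5)) = -120/(-24) = 5
Hence T_5(x) = 16 x^5 - 20 x^3 + 5 x.

T_5(x); series = 16 x^5 - 20 x^3 + 5 x


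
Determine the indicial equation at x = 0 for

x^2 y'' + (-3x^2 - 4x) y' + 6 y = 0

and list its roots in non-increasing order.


Divide by x^2 to reach normal form y'' + P_1(x) y' + P_2(x) y = 0 with P_1(x) = -3 - 4/x and P_2(x) = 6/x^2.
x = 0 is a singular point because the y'-coefficient -3 - 4/x has a pole at x = 0 and the y-coefficient 6/x^2 has a pole at x = 0.
It is a regular singular point because x P_1(x) = p(x) = -3x - 4 and x^2 P_2(x) = q(x) = 6 are polynomials, hence analytic at x = 0.
p(0) = -4,  q(0) = 6.
Indicial equation: r(r-1) + p(0) r + q(0) = 0, i.e. r^2 + (p(0) - 1) r + q(0) = 0, i.e. r^2 - 5 r + 6 = 0.
Discriminant: (-5)^2 - 4(6) = 1, so r = (5 ± 1)/2.
Solving: r_1 = 3, r_2 = 2.

indicial: r^2 - 5 r + 6 = 0; roots r_1 = 3, r_2 = 2


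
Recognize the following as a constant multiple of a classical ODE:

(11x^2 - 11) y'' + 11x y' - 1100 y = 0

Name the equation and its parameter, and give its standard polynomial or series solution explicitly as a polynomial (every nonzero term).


All three coefficients share the factor -11; dividing through by -11 gives  (1 - x^2) y'' - x y' + 100 y = 0.
This matches the Chebyshev equation (1 - x^2) y'' - x y' + n^2 y = 0 (note the -x y' term, not -2x y') with n^2 = 100, so n = 10; the polynomial solution is T_10(x).
With y = sum_k a_k x^k, matching x^k gives (k+2)(k+1) a_{k+2} = (k^2 - n^2) a_k = (k - 10)(k + 10) a_k. The right side vanishes at k = 10, so the series with the parity of 10 terminates at degree 10.
Standard normalization: leading coefficient of T_n is 2^(n-1), so a_10 = 2^9 = 512. Work downward with a_k = (k+1)(k+2) a_{k+2} / ((k - 10)(k + 10)):
  a_8 = (9)(10)(512) / ((8 - 10)(8 + 10)) = 46080/(-36) = -1280
  a_6 = (7)(8)(-1280) / ((6 - 10)(6 + 10)) = -71680/(-64) = 1120
  a_4 = (5)(6)(1120) / ((4 - 10)(4 + 10)) = 33600/(-84) = -400
  a_2 = (3)(4)(-400) / ((2 - 10)(2 + 10)) = -4800/(-96) = 50
  a_0 = (1)(2)(50) / ((0 - 10)(0 + 10)) = 100/(-100) = -1
Hence T_10(x) = 512 x^10 - 1280 x^8 + 1120 x^6 - 400 x^4 + 50 x^2 - 1.

T_10(x); series = 512 x^10 - 1280 x^8 + 1120 x^6 - 400 x^4 + 50 x^2 - 1


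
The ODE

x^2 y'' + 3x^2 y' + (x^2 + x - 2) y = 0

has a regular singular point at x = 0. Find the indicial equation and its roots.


Divide by x^2 to reach normal form y'' + P_1(x) y' + P_2(x) y = 0 with P_1(x) = 3 and P_2(x) = 1 + 1/x - 2/x^2.
x = 0 is a singular point because the y-coefficient 1 + 1/x - 2/x^2 has a pole at x = 0.
It is a regular singular point because x P_1(x) = p(x) = 3x and x^2 P_2(x) = q(x) = x^2 + x - 2 are polynomials, hence analytic at x = 0.
p(0) = 0,  q(0) = -2.
Indicial equation: r(r-1) + p(0) r + q(0) = 0, i.e. r^2 + (p(0) - 1) r + q(0) = 0, i.e. r^2 - 1 r - 2 = 0.
Discriminant: (-1)^2 - 4(-2) = 9, so r = (1 ± 3)/2.
Solving: r_1 = 2, r_2 = -1.

indicial: r^2 - 1 r - 2 = 0; roots r_1 = 2, r_2 = -1


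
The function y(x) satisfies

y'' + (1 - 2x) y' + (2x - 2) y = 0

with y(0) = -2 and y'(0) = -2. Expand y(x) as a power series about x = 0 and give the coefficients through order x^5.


Ansatz: y(x) = sum_{n>=0} a_n x^n, so y'(x) = sum_{n>=1} n a_n x^(n-1) and y''(x) = sum_{n>=2} n(n-1) a_n x^(n-2).
Substitute into P(x) y'' + Q(x) y' + R(x) y = 0 with P(x) = 1, Q(x) = 1 - 2x, R(x) = 2x - 2, and match powers of x.
Initial conditions: a_0 = -2, a_1 = -2.
Setting the coefficient of each power of x to zero and solving order by order (substituting the coefficients already found):
  x^0: 2 a_2 + a_1 - 2 a_0 = 0  ->  2 a_2 = -a_1 + 2 a_0 = -2  ->  a_2 = -1
  x^1: 6 a_3 + 2 a_2 - 4 a_1 + 2 a_0 = 0  ->  6 a_3 = -2 a_2 + 4 a_1 - 2 a_0 = -2  ->  a_3 = -1/3
  x^2: 12 a_4 + 3 a_3 - 6 a_2 + 2 a_1 = 0  ->  12 a_4 = -3 a_3 + 6 a_2 - 2 a_1 = -1  ->  a_4 = -1/12
  x^3: 20 a_5 + 4 a_4 - 8 a_3 + 2 a_2 = 0  ->  20 a_5 = -4 a_4 + 8 a_3 - 2 a_2 = -1/3  ->  a_5 = -1/60
Truncated series: y(x) = -2 - 2 x - x^2 - (1/3) x^3 - (1/12) x^4 - (1/60) x^5 + O(x^6).

a_0 = -2; a_1 = -2; a_2 = -1; a_3 = -1/3; a_4 = -1/12; a_5 = -1/60
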